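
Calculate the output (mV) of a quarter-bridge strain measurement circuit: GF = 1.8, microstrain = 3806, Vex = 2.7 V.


Quarter bridge output: Vout = (GF * epsilon * Vex) / 4.
Vout = (1.8 * 3806e-6 * 2.7) / 4
Vout = 0.01849716 / 4 V
Vout = 0.00462429 V = 4.6243 mV

4.6243 mV


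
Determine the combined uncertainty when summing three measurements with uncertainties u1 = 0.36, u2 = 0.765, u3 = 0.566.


For a sum of independent quantities, uc = sqrt(u1^2 + u2^2 + u3^2).
uc = sqrt(0.36^2 + 0.765^2 + 0.566^2)
uc = sqrt(0.1296 + 0.585225 + 0.320356)
uc = 1.0174

1.0174


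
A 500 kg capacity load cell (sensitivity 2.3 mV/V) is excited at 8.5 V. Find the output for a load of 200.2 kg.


Vout = rated_output * Vex * (load / capacity).
Vout = 2.3 * 8.5 * (200.2 / 500)
Vout = 2.3 * 8.5 * 0.4004
Vout = 7.828 mV

7.828 mV


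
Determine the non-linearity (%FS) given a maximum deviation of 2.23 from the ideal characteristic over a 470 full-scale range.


Linearity error = (max deviation / full scale) * 100%.
Linearity = (2.23 / 470) * 100
Linearity = 0.474 %FS

0.474 %FS


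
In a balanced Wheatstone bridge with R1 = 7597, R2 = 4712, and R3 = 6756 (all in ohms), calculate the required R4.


At balance: R1*R4 = R2*R3, so R4 = R2*R3/R1.
R4 = 4712 * 6756 / 7597
R4 = 31834272 / 7597
R4 = 4190.37 ohm

4190.37 ohm


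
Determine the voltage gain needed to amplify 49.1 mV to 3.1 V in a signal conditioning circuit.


Gain = Vout / Vin (converting to same units).
G = 3.1 V / 49.1 mV
G = 3100.0 mV / 49.1 mV
G = 63.14

63.14


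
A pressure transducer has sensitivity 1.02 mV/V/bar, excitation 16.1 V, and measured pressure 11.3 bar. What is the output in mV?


Output = sensitivity * Vex * P.
Vout = 1.02 * 16.1 * 11.3
Vout = 16.422 * 11.3
Vout = 185.57 mV

185.57 mV


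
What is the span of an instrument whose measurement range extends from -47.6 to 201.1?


Span = upper range - lower range.
Span = 201.1 - (-47.6)
Span = 248.7

248.7


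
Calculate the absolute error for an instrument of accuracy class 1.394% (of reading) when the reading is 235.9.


Absolute error = (accuracy% / 100) * reading.
Error = (1.394 / 100) * 235.9
Error = 0.01394 * 235.9
Error = 3.2884

3.2884


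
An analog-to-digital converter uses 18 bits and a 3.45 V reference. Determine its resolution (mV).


The resolution (LSB) of an ADC is Vref / 2^n.
LSB = 3.45 / 2^18
LSB = 3.45 / 262144
LSB = 1.316e-05 V = 0.01316071 mV

0.01316071 mV


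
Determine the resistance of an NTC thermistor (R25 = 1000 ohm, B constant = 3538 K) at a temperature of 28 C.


NTC thermistor equation: Rt = R25 * exp(B * (1/T - 1/T25)).
T in Kelvin: 301.15 K, T25 = 298.15 K
1/T - 1/T25 = 1/301.15 - 1/298.15 = -3.341e-05
B * (1/T - 1/T25) = 3538 * -3.341e-05 = -0.1182
Rt = 1000 * exp(-0.1182) = 888.5 ohm

888.5 ohm


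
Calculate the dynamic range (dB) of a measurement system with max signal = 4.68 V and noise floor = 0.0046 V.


Dynamic range = 20 * log10(Vmax / Vnoise).
DR = 20 * log10(4.68 / 0.0046)
DR = 20 * log10(1017.39)
DR = 60.15 dB

60.15 dB


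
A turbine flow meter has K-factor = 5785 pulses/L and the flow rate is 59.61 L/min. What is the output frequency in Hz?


Frequency = K * Q / 60 (converting L/min to L/s).
f = 5785 * 59.61 / 60
f = 344843.85 / 60
f = 5747.4 Hz

5747.4 Hz


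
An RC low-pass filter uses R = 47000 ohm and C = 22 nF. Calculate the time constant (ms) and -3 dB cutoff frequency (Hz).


Time constant: tau = R * C.
tau = 47000 * 2.20e-08 = 0.001034 s
tau = 1.034 ms
Cutoff frequency: fc = 1 / (2*pi*R*C).
fc = 1 / (2*pi*0.001034) = 153.92 Hz

tau = 1.034 ms, fc = 153.92 Hz


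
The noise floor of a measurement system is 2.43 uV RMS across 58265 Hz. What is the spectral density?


Noise spectral density = Vrms / sqrt(BW).
NSD = 2.43 / sqrt(58265)
NSD = 2.43 / 241.3814
NSD = 0.0101 uV/sqrt(Hz)

0.0101 uV/sqrt(Hz)


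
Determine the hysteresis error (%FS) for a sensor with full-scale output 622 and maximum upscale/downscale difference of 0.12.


Hysteresis = (max difference / full scale) * 100%.
H = (0.12 / 622) * 100
H = 0.019 %FS

0.019 %FS


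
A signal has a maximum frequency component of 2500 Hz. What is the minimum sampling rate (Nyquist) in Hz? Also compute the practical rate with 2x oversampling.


By Nyquist theorem, fs_min = 2 * fmax.
fs_min = 2 * 2500 = 5000 Hz
Practical rate = 2 * fs_min = 2 * 5000 = 10000 Hz

fs_min = 5000 Hz, fs_practical = 10000 Hz


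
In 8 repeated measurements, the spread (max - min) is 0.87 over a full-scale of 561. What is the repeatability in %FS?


Repeatability = (spread / full scale) * 100%.
R = (0.87 / 561) * 100
R = 0.155 %FS

0.155 %FS


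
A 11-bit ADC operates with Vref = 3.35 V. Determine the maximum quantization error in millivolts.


The maximum quantization error is +/- LSB/2.
LSB = Vref / 2^n = 3.35 / 2048 = 0.00163574 V
Max error = LSB / 2 = 0.00163574 / 2 = 0.00081787 V
Max error = 0.8179 mV

0.8179 mV


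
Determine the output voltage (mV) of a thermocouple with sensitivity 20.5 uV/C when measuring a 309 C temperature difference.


The thermocouple output V = sensitivity * dT.
V = 20.5 uV/C * 309 C
V = 6334.5 uV
V = 6.335 mV

6.335 mV


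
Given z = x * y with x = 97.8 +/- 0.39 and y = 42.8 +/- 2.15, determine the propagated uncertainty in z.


For a product z = x*y, the relative uncertainty is:
uz/z = sqrt((ux/x)^2 + (uy/y)^2)
Relative uncertainties: ux/x = 0.39/97.8 = 0.003988
uy/y = 2.15/42.8 = 0.050234
z = 97.8 * 42.8 = 4185.8
uz = 4185.8 * sqrt(0.003988^2 + 0.050234^2) = 210.931

210.931


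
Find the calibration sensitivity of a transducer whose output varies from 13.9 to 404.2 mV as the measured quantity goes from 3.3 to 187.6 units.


Sensitivity = (y2 - y1) / (x2 - x1).
S = (404.2 - 13.9) / (187.6 - 3.3)
S = 390.3 / 184.3
S = 2.1177 mV/unit

2.1177 mV/unit


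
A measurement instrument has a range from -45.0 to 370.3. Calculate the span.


Span = upper range - lower range.
Span = 370.3 - (-45.0)
Span = 415.3

415.3


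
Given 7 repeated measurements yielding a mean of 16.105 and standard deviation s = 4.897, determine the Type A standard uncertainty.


The standard uncertainty for Type A evaluation is u = s / sqrt(n).
u = 4.897 / sqrt(7)
u = 4.897 / 2.6458
u = 1.8509

1.8509


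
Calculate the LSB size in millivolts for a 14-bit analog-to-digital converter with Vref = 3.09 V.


The resolution (LSB) of an ADC is Vref / 2^n.
LSB = 3.09 / 2^14
LSB = 3.09 / 16384
LSB = 0.0001886 V = 0.18859863 mV

0.18859863 mV


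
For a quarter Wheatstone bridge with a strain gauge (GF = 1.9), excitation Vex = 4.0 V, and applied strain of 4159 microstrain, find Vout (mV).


Quarter bridge output: Vout = (GF * epsilon * Vex) / 4.
Vout = (1.9 * 4159e-6 * 4.0) / 4
Vout = 0.0316084 / 4 V
Vout = 0.0079021 V = 7.9021 mV

7.9021 mV


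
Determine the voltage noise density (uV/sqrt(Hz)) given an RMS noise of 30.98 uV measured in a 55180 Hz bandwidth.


Noise spectral density = Vrms / sqrt(BW).
NSD = 30.98 / sqrt(55180)
NSD = 30.98 / 234.9042
NSD = 0.1319 uV/sqrt(Hz)

0.1319 uV/sqrt(Hz)


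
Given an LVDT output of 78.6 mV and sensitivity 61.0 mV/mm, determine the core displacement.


Displacement = Vout / sensitivity.
d = 78.6 / 61.0
d = 1.289 mm

1.289 mm


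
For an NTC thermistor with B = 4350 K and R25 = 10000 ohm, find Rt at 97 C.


NTC thermistor equation: Rt = R25 * exp(B * (1/T - 1/T25)).
T in Kelvin: 370.15 K, T25 = 298.15 K
1/T - 1/T25 = 1/370.15 - 1/298.15 = -0.00065241
B * (1/T - 1/T25) = 4350 * -0.00065241 = -2.838
Rt = 10000 * exp(-2.838) = 585.4 ohm

585.4 ohm


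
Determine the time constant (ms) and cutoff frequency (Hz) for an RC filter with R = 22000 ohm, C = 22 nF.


Time constant: tau = R * C.
tau = 22000 * 2.20e-08 = 0.000484 s
tau = 0.484 ms
Cutoff frequency: fc = 1 / (2*pi*R*C).
fc = 1 / (2*pi*0.000484) = 328.83 Hz

tau = 0.484 ms, fc = 328.83 Hz


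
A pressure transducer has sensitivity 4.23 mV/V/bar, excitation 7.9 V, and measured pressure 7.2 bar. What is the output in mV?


Output = sensitivity * Vex * P.
Vout = 4.23 * 7.9 * 7.2
Vout = 33.417 * 7.2
Vout = 240.6 mV

240.6 mV


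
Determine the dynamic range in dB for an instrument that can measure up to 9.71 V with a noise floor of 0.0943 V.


Dynamic range = 20 * log10(Vmax / Vnoise).
DR = 20 * log10(9.71 / 0.0943)
DR = 20 * log10(102.97)
DR = 40.25 dB

40.25 dB


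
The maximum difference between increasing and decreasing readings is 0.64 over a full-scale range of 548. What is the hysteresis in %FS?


Hysteresis = (max difference / full scale) * 100%.
H = (0.64 / 548) * 100
H = 0.117 %FS

0.117 %FS


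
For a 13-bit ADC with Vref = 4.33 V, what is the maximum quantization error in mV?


The maximum quantization error is +/- LSB/2.
LSB = Vref / 2^n = 4.33 / 8192 = 0.00052856 V
Max error = LSB / 2 = 0.00052856 / 2 = 0.00026428 V
Max error = 0.2643 mV

0.2643 mV


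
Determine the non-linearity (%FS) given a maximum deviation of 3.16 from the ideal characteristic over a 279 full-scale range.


Linearity error = (max deviation / full scale) * 100%.
Linearity = (3.16 / 279) * 100
Linearity = 1.133 %FS

1.133 %FS


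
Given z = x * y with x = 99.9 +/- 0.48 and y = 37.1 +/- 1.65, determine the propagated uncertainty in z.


For a product z = x*y, the relative uncertainty is:
uz/z = sqrt((ux/x)^2 + (uy/y)^2)
Relative uncertainties: ux/x = 0.48/99.9 = 0.004805
uy/y = 1.65/37.1 = 0.044474
z = 99.9 * 37.1 = 3706.3
uz = 3706.3 * sqrt(0.004805^2 + 0.044474^2) = 165.794

165.794


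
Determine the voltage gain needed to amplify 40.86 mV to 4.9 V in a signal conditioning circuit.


Gain = Vout / Vin (converting to same units).
G = 4.9 V / 40.86 mV
G = 4900.0 mV / 40.86 mV
G = 119.92

119.92


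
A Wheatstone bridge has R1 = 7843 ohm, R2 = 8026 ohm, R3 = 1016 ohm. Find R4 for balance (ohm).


At balance: R1*R4 = R2*R3, so R4 = R2*R3/R1.
R4 = 8026 * 1016 / 7843
R4 = 8154416 / 7843
R4 = 1039.71 ohm

1039.71 ohm


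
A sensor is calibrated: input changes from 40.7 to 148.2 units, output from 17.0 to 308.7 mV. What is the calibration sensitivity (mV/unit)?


Sensitivity = (y2 - y1) / (x2 - x1).
S = (308.7 - 17.0) / (148.2 - 40.7)
S = 291.7 / 107.5
S = 2.7135 mV/unit

2.7135 mV/unit


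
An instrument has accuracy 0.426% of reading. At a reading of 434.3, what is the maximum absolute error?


Absolute error = (accuracy% / 100) * reading.
Error = (0.426 / 100) * 434.3
Error = 0.00426 * 434.3
Error = 1.8501

1.8501


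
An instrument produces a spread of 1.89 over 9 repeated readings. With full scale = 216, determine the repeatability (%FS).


Repeatability = (spread / full scale) * 100%.
R = (1.89 / 216) * 100
R = 0.875 %FS

0.875 %FS


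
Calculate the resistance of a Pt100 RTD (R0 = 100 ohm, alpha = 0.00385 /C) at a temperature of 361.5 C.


The RTD equation: Rt = R0 * (1 + alpha * T).
Rt = 100 * (1 + 0.00385 * 361.5)
Rt = 100 * (1 + 1.391775)
Rt = 100 * 2.391775
Rt = 239.178 ohm

239.178 ohm


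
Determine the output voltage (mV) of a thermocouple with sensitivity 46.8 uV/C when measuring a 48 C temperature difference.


The thermocouple output V = sensitivity * dT.
V = 46.8 uV/C * 48 C
V = 2246.4 uV
V = 2.246 mV

2.246 mV


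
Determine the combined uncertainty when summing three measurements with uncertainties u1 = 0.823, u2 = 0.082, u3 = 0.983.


For a sum of independent quantities, uc = sqrt(u1^2 + u2^2 + u3^2).
uc = sqrt(0.823^2 + 0.082^2 + 0.983^2)
uc = sqrt(0.677329 + 0.006724 + 0.966289)
uc = 1.2847

1.2847


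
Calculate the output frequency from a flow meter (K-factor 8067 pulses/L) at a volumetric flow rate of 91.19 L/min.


Frequency = K * Q / 60 (converting L/min to L/s).
f = 8067 * 91.19 / 60
f = 735629.73 / 60
f = 12260.5 Hz

12260.5 Hz


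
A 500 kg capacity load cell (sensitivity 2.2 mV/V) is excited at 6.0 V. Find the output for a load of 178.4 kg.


Vout = rated_output * Vex * (load / capacity).
Vout = 2.2 * 6.0 * (178.4 / 500)
Vout = 2.2 * 6.0 * 0.3568
Vout = 4.71 mV

4.71 mV


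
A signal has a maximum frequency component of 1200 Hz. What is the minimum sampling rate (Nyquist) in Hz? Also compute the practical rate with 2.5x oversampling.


By Nyquist theorem, fs_min = 2 * fmax.
fs_min = 2 * 1200 = 2400 Hz
Practical rate = 2.5 * fs_min = 2.5 * 2400 = 6000 Hz

fs_min = 2400 Hz, fs_practical = 6000 Hz


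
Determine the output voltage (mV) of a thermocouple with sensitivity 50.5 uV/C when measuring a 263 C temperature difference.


The thermocouple output V = sensitivity * dT.
V = 50.5 uV/C * 263 C
V = 13281.5 uV
V = 13.281 mV

13.281 mV


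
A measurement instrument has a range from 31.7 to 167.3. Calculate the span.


Span = upper range - lower range.
Span = 167.3 - (31.7)
Span = 135.6

135.6


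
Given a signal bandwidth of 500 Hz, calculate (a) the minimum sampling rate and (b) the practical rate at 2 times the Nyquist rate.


By Nyquist theorem, fs_min = 2 * fmax.
fs_min = 2 * 500 = 1000 Hz
Practical rate = 2 * fs_min = 2 * 1000 = 2000 Hz

fs_min = 1000 Hz, fs_practical = 2000 Hz


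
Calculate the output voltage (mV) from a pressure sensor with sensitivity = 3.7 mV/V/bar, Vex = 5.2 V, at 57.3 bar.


Output = sensitivity * Vex * P.
Vout = 3.7 * 5.2 * 57.3
Vout = 19.24 * 57.3
Vout = 1102.45 mV

1102.45 mV


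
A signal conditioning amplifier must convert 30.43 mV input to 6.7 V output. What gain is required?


Gain = Vout / Vin (converting to same units).
G = 6.7 V / 30.43 mV
G = 6700.0 mV / 30.43 mV
G = 220.18

220.18


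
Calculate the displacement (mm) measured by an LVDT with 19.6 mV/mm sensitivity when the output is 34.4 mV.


Displacement = Vout / sensitivity.
d = 34.4 / 19.6
d = 1.755 mm

1.755 mm


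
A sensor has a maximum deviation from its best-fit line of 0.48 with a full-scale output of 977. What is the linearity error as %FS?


Linearity error = (max deviation / full scale) * 100%.
Linearity = (0.48 / 977) * 100
Linearity = 0.049 %FS

0.049 %FS


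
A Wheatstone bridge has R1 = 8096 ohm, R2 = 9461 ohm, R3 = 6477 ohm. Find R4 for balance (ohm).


At balance: R1*R4 = R2*R3, so R4 = R2*R3/R1.
R4 = 9461 * 6477 / 8096
R4 = 61278897 / 8096
R4 = 7569.03 ohm

7569.03 ohm


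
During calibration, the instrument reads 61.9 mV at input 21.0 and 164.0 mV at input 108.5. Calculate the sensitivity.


Sensitivity = (y2 - y1) / (x2 - x1).
S = (164.0 - 61.9) / (108.5 - 21.0)
S = 102.1 / 87.5
S = 1.1669 mV/unit

1.1669 mV/unit


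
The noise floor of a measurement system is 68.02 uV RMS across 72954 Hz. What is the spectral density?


Noise spectral density = Vrms / sqrt(BW).
NSD = 68.02 / sqrt(72954)
NSD = 68.02 / 270.1
NSD = 0.2518 uV/sqrt(Hz)

0.2518 uV/sqrt(Hz)


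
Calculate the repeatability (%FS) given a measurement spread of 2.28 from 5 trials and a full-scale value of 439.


Repeatability = (spread / full scale) * 100%.
R = (2.28 / 439) * 100
R = 0.519 %FS

0.519 %FS


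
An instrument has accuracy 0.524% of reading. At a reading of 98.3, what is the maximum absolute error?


Absolute error = (accuracy% / 100) * reading.
Error = (0.524 / 100) * 98.3
Error = 0.00524 * 98.3
Error = 0.5151

0.5151


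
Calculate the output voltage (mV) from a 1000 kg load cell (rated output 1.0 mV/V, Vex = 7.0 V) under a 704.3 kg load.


Vout = rated_output * Vex * (load / capacity).
Vout = 1.0 * 7.0 * (704.3 / 1000)
Vout = 1.0 * 7.0 * 0.7043
Vout = 4.93 mV

4.93 mV


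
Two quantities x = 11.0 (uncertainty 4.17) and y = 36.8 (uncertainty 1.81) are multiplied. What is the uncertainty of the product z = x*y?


For a product z = x*y, the relative uncertainty is:
uz/z = sqrt((ux/x)^2 + (uy/y)^2)
Relative uncertainties: ux/x = 4.17/11.0 = 0.379091
uy/y = 1.81/36.8 = 0.049185
z = 11.0 * 36.8 = 404.8
uz = 404.8 * sqrt(0.379091^2 + 0.049185^2) = 154.742

154.742


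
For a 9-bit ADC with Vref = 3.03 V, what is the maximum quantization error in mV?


The maximum quantization error is +/- LSB/2.
LSB = Vref / 2^n = 3.03 / 512 = 0.00591797 V
Max error = LSB / 2 = 0.00591797 / 2 = 0.00295898 V
Max error = 2.959 mV

2.959 mV


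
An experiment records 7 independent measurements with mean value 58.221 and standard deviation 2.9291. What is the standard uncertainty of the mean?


The standard uncertainty for Type A evaluation is u = s / sqrt(n).
u = 2.9291 / sqrt(7)
u = 2.9291 / 2.6458
u = 1.1071

1.1071


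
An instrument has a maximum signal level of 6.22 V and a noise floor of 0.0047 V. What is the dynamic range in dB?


Dynamic range = 20 * log10(Vmax / Vnoise).
DR = 20 * log10(6.22 / 0.0047)
DR = 20 * log10(1323.4)
DR = 62.43 dB

62.43 dB


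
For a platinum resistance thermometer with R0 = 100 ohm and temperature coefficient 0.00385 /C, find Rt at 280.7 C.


The RTD equation: Rt = R0 * (1 + alpha * T).
Rt = 100 * (1 + 0.00385 * 280.7)
Rt = 100 * (1 + 1.080695)
Rt = 100 * 2.080695
Rt = 208.07 ohm

208.07 ohm


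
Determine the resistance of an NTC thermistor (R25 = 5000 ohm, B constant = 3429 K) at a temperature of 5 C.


NTC thermistor equation: Rt = R25 * exp(B * (1/T - 1/T25)).
T in Kelvin: 278.15 K, T25 = 298.15 K
1/T - 1/T25 = 1/278.15 - 1/298.15 = 0.00024117
B * (1/T - 1/T25) = 3429 * 0.00024117 = 0.827
Rt = 5000 * exp(0.827) = 11431.8 ohm

11431.8 ohm


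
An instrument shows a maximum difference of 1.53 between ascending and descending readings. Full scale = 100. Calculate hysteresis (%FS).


Hysteresis = (max difference / full scale) * 100%.
H = (1.53 / 100) * 100
H = 1.53 %FS

1.53 %FS


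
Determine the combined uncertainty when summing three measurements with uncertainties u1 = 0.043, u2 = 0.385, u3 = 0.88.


For a sum of independent quantities, uc = sqrt(u1^2 + u2^2 + u3^2).
uc = sqrt(0.043^2 + 0.385^2 + 0.88^2)
uc = sqrt(0.001849 + 0.148225 + 0.7744)
uc = 0.9615

0.9615


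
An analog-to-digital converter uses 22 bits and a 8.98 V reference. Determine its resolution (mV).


The resolution (LSB) of an ADC is Vref / 2^n.
LSB = 8.98 / 2^22
LSB = 8.98 / 4194304
LSB = 2.14e-06 V = 0.002141 mV

0.002141 mV


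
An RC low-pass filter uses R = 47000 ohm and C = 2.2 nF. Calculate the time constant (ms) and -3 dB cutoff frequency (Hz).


Time constant: tau = R * C.
tau = 47000 * 2.20e-09 = 0.0001034 s
tau = 0.1034 ms
Cutoff frequency: fc = 1 / (2*pi*R*C).
fc = 1 / (2*pi*0.0001034) = 1539.22 Hz

tau = 0.1034 ms, fc = 1539.22 Hz


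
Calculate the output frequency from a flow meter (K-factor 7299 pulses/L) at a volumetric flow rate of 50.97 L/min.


Frequency = K * Q / 60 (converting L/min to L/s).
f = 7299 * 50.97 / 60
f = 372030.03 / 60
f = 6200.5 Hz

6200.5 Hz


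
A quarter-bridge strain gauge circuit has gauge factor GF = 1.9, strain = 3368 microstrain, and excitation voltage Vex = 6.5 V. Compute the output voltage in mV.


Quarter bridge output: Vout = (GF * epsilon * Vex) / 4.
Vout = (1.9 * 3368e-6 * 6.5) / 4
Vout = 0.0415948 / 4 V
Vout = 0.0103987 V = 10.3987 mV

10.3987 mV


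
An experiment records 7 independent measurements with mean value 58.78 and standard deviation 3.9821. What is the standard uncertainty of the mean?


The standard uncertainty for Type A evaluation is u = s / sqrt(n).
u = 3.9821 / sqrt(7)
u = 3.9821 / 2.6458
u = 1.5051

1.5051


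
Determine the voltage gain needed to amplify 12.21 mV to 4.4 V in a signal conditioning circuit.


Gain = Vout / Vin (converting to same units).
G = 4.4 V / 12.21 mV
G = 4400.0 mV / 12.21 mV
G = 360.36

360.36


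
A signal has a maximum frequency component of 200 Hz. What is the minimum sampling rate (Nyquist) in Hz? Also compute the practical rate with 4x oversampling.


By Nyquist theorem, fs_min = 2 * fmax.
fs_min = 2 * 200 = 400 Hz
Practical rate = 4 * fs_min = 4 * 400 = 1600 Hz

fs_min = 400 Hz, fs_practical = 1600 Hz


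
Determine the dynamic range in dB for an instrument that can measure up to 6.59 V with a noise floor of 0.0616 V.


Dynamic range = 20 * log10(Vmax / Vnoise).
DR = 20 * log10(6.59 / 0.0616)
DR = 20 * log10(106.98)
DR = 40.59 dB

40.59 dB


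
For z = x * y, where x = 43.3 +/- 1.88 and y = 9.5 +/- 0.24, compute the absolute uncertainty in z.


For a product z = x*y, the relative uncertainty is:
uz/z = sqrt((ux/x)^2 + (uy/y)^2)
Relative uncertainties: ux/x = 1.88/43.3 = 0.043418
uy/y = 0.24/9.5 = 0.025263
z = 43.3 * 9.5 = 411.3
uz = 411.3 * sqrt(0.043418^2 + 0.025263^2) = 20.663

20.663


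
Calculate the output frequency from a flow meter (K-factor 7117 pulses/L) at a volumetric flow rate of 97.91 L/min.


Frequency = K * Q / 60 (converting L/min to L/s).
f = 7117 * 97.91 / 60
f = 696825.47 / 60
f = 11613.76 Hz

11613.76 Hz


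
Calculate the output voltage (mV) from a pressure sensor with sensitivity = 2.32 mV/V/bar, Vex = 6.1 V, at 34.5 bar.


Output = sensitivity * Vex * P.
Vout = 2.32 * 6.1 * 34.5
Vout = 14.152 * 34.5
Vout = 488.24 mV

488.24 mV


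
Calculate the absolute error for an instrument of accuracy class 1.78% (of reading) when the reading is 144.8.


Absolute error = (accuracy% / 100) * reading.
Error = (1.78 / 100) * 144.8
Error = 0.0178 * 144.8
Error = 2.5774

2.5774


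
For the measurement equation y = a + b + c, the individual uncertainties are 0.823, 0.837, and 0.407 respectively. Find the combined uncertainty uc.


For a sum of independent quantities, uc = sqrt(u1^2 + u2^2 + u3^2).
uc = sqrt(0.823^2 + 0.837^2 + 0.407^2)
uc = sqrt(0.677329 + 0.700569 + 0.165649)
uc = 1.2424

1.2424


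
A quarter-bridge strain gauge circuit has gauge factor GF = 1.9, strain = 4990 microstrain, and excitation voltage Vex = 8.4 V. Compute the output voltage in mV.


Quarter bridge output: Vout = (GF * epsilon * Vex) / 4.
Vout = (1.9 * 4990e-6 * 8.4) / 4
Vout = 0.0796404 / 4 V
Vout = 0.0199101 V = 19.9101 mV

19.9101 mV


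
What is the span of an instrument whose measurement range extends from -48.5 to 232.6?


Span = upper range - lower range.
Span = 232.6 - (-48.5)
Span = 281.1

281.1


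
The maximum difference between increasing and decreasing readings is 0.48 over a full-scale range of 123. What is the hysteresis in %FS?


Hysteresis = (max difference / full scale) * 100%.
H = (0.48 / 123) * 100
H = 0.39 %FS

0.39 %FS


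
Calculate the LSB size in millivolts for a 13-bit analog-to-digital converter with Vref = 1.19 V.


The resolution (LSB) of an ADC is Vref / 2^n.
LSB = 1.19 / 2^13
LSB = 1.19 / 8192
LSB = 0.00014526 V = 0.14526367 mV

0.14526367 mV


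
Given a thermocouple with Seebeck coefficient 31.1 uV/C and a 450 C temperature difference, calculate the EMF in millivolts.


The thermocouple output V = sensitivity * dT.
V = 31.1 uV/C * 450 C
V = 13995.0 uV
V = 13.995 mV

13.995 mV


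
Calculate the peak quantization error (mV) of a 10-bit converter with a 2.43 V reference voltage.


The maximum quantization error is +/- LSB/2.
LSB = Vref / 2^n = 2.43 / 1024 = 0.00237305 V
Max error = LSB / 2 = 0.00237305 / 2 = 0.00118652 V
Max error = 1.1865 mV

1.1865 mV


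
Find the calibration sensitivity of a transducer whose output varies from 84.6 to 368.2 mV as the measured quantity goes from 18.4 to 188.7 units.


Sensitivity = (y2 - y1) / (x2 - x1).
S = (368.2 - 84.6) / (188.7 - 18.4)
S = 283.6 / 170.3
S = 1.6653 mV/unit

1.6653 mV/unit


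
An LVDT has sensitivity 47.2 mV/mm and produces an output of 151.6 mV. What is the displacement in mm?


Displacement = Vout / sensitivity.
d = 151.6 / 47.2
d = 3.212 mm

3.212 mm


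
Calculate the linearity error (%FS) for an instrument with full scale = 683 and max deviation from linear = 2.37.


Linearity error = (max deviation / full scale) * 100%.
Linearity = (2.37 / 683) * 100
Linearity = 0.347 %FS

0.347 %FS


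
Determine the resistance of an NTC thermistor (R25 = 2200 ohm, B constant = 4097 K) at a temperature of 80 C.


NTC thermistor equation: Rt = R25 * exp(B * (1/T - 1/T25)).
T in Kelvin: 353.15 K, T25 = 298.15 K
1/T - 1/T25 = 1/353.15 - 1/298.15 = -0.00052236
B * (1/T - 1/T25) = 4097 * -0.00052236 = -2.1401
Rt = 2200 * exp(-2.1401) = 258.8 ohm

258.8 ohm


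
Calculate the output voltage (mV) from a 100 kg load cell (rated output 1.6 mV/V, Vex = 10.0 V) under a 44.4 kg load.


Vout = rated_output * Vex * (load / capacity).
Vout = 1.6 * 10.0 * (44.4 / 100)
Vout = 1.6 * 10.0 * 0.444
Vout = 7.104 mV

7.104 mV


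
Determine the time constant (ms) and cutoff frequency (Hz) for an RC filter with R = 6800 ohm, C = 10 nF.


Time constant: tau = R * C.
tau = 6800 * 1.00e-08 = 6.8e-05 s
tau = 0.068 ms
Cutoff frequency: fc = 1 / (2*pi*R*C).
fc = 1 / (2*pi*6.8e-05) = 2340.51 Hz

tau = 0.068 ms, fc = 2340.51 Hz


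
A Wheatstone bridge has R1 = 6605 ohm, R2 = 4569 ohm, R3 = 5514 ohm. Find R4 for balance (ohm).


At balance: R1*R4 = R2*R3, so R4 = R2*R3/R1.
R4 = 4569 * 5514 / 6605
R4 = 25193466 / 6605
R4 = 3814.3 ohm

3814.3 ohm


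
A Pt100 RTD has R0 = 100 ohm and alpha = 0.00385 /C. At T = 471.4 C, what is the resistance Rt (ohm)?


The RTD equation: Rt = R0 * (1 + alpha * T).
Rt = 100 * (1 + 0.00385 * 471.4)
Rt = 100 * (1 + 1.81489)
Rt = 100 * 2.81489
Rt = 281.489 ohm

281.489 ohm


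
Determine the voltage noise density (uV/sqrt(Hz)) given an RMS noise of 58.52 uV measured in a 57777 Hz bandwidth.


Noise spectral density = Vrms / sqrt(BW).
NSD = 58.52 / sqrt(57777)
NSD = 58.52 / 240.3685
NSD = 0.2435 uV/sqrt(Hz)

0.2435 uV/sqrt(Hz)


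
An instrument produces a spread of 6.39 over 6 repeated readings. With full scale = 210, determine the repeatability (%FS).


Repeatability = (spread / full scale) * 100%.
R = (6.39 / 210) * 100
R = 3.043 %FS

3.043 %FS


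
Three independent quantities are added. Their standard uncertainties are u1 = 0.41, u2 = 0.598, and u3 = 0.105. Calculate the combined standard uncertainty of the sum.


For a sum of independent quantities, uc = sqrt(u1^2 + u2^2 + u3^2).
uc = sqrt(0.41^2 + 0.598^2 + 0.105^2)
uc = sqrt(0.1681 + 0.357604 + 0.011025)
uc = 0.7326

0.7326


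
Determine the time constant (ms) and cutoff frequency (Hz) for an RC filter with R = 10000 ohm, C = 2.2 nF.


Time constant: tau = R * C.
tau = 10000 * 2.20e-09 = 2.2e-05 s
tau = 0.022 ms
Cutoff frequency: fc = 1 / (2*pi*R*C).
fc = 1 / (2*pi*2.2e-05) = 7234.32 Hz

tau = 0.022 ms, fc = 7234.32 Hz


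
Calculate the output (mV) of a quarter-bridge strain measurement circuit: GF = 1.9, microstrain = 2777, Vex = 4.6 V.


Quarter bridge output: Vout = (GF * epsilon * Vex) / 4.
Vout = (1.9 * 2777e-6 * 4.6) / 4
Vout = 0.02427098 / 4 V
Vout = 0.00606775 V = 6.0677 mV

6.0677 mV


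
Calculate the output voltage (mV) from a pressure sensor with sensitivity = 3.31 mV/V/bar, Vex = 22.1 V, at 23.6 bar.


Output = sensitivity * Vex * P.
Vout = 3.31 * 22.1 * 23.6
Vout = 73.151 * 23.6
Vout = 1726.36 mV

1726.36 mV


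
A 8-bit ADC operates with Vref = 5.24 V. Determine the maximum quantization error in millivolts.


The maximum quantization error is +/- LSB/2.
LSB = Vref / 2^n = 5.24 / 256 = 0.02046875 V
Max error = LSB / 2 = 0.02046875 / 2 = 0.01023438 V
Max error = 10.2344 mV

10.2344 mV


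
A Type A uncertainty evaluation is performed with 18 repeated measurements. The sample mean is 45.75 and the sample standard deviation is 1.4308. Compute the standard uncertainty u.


The standard uncertainty for Type A evaluation is u = s / sqrt(n).
u = 1.4308 / sqrt(18)
u = 1.4308 / 4.2426
u = 0.3372

0.3372


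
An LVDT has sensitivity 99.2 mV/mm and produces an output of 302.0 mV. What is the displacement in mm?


Displacement = Vout / sensitivity.
d = 302.0 / 99.2
d = 3.044 mm

3.044 mm


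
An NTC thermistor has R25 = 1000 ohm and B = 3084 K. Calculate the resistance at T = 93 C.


NTC thermistor equation: Rt = R25 * exp(B * (1/T - 1/T25)).
T in Kelvin: 366.15 K, T25 = 298.15 K
1/T - 1/T25 = 1/366.15 - 1/298.15 = -0.0006229
B * (1/T - 1/T25) = 3084 * -0.0006229 = -1.921
Rt = 1000 * exp(-1.921) = 146.5 ohm

146.5 ohm


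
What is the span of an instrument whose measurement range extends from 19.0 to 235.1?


Span = upper range - lower range.
Span = 235.1 - (19.0)
Span = 216.1

216.1


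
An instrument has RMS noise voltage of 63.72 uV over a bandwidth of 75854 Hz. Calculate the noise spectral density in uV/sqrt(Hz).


Noise spectral density = Vrms / sqrt(BW).
NSD = 63.72 / sqrt(75854)
NSD = 63.72 / 275.416
NSD = 0.2314 uV/sqrt(Hz)

0.2314 uV/sqrt(Hz)


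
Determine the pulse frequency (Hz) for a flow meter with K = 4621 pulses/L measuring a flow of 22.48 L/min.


Frequency = K * Q / 60 (converting L/min to L/s).
f = 4621 * 22.48 / 60
f = 103880.08 / 60
f = 1731.33 Hz

1731.33 Hz


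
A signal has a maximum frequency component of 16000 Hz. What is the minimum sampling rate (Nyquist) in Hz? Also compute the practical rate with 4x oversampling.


By Nyquist theorem, fs_min = 2 * fmax.
fs_min = 2 * 16000 = 32000 Hz
Practical rate = 4 * fs_min = 4 * 32000 = 128000 Hz

fs_min = 32000 Hz, fs_practical = 128000 Hz


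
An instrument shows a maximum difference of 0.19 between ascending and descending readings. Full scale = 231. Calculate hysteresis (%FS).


Hysteresis = (max difference / full scale) * 100%.
H = (0.19 / 231) * 100
H = 0.082 %FS

0.082 %FS


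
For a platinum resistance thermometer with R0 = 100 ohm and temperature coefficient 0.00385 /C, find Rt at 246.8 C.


The RTD equation: Rt = R0 * (1 + alpha * T).
Rt = 100 * (1 + 0.00385 * 246.8)
Rt = 100 * (1 + 0.95018)
Rt = 100 * 1.95018
Rt = 195.018 ohm

195.018 ohm


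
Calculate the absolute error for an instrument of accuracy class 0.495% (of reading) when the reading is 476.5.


Absolute error = (accuracy% / 100) * reading.
Error = (0.495 / 100) * 476.5
Error = 0.00495 * 476.5
Error = 2.3587

2.3587


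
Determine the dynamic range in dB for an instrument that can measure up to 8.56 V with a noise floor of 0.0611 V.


Dynamic range = 20 * log10(Vmax / Vnoise).
DR = 20 * log10(8.56 / 0.0611)
DR = 20 * log10(140.1)
DR = 42.93 dB

42.93 dB


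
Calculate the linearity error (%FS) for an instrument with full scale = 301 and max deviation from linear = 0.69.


Linearity error = (max deviation / full scale) * 100%.
Linearity = (0.69 / 301) * 100
Linearity = 0.229 %FS

0.229 %FS


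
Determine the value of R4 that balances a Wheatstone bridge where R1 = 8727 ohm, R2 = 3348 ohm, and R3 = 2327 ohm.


At balance: R1*R4 = R2*R3, so R4 = R2*R3/R1.
R4 = 3348 * 2327 / 8727
R4 = 7790796 / 8727
R4 = 892.72 ohm

892.72 ohm


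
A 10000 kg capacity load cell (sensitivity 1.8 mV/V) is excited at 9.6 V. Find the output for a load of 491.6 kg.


Vout = rated_output * Vex * (load / capacity).
Vout = 1.8 * 9.6 * (491.6 / 10000)
Vout = 1.8 * 9.6 * 0.04916
Vout = 0.849 mV

0.849 mV


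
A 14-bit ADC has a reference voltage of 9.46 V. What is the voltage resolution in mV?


The resolution (LSB) of an ADC is Vref / 2^n.
LSB = 9.46 / 2^14
LSB = 9.46 / 16384
LSB = 0.00057739 V = 0.57739258 mV

0.57739258 mV


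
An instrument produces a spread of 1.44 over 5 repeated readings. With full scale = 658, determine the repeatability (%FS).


Repeatability = (spread / full scale) * 100%.
R = (1.44 / 658) * 100
R = 0.219 %FS

0.219 %FS


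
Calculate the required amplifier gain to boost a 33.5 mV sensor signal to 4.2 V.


Gain = Vout / Vin (converting to same units).
G = 4.2 V / 33.5 mV
G = 4200.0 mV / 33.5 mV
G = 125.37

125.37


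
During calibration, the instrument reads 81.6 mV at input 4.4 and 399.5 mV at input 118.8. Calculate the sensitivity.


Sensitivity = (y2 - y1) / (x2 - x1).
S = (399.5 - 81.6) / (118.8 - 4.4)
S = 317.9 / 114.4
S = 2.7788 mV/unit

2.7788 mV/unit


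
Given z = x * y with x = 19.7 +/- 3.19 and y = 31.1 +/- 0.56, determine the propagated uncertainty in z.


For a product z = x*y, the relative uncertainty is:
uz/z = sqrt((ux/x)^2 + (uy/y)^2)
Relative uncertainties: ux/x = 3.19/19.7 = 0.161929
uy/y = 0.56/31.1 = 0.018006
z = 19.7 * 31.1 = 612.7
uz = 612.7 * sqrt(0.161929^2 + 0.018006^2) = 99.82

99.82


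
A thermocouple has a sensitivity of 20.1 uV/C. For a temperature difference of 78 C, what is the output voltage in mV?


The thermocouple output V = sensitivity * dT.
V = 20.1 uV/C * 78 C
V = 1567.8 uV
V = 1.568 mV

1.568 mV


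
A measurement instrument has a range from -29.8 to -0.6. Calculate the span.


Span = upper range - lower range.
Span = -0.6 - (-29.8)
Span = 29.2

29.2


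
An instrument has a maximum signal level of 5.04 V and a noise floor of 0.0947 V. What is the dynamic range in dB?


Dynamic range = 20 * log10(Vmax / Vnoise).
DR = 20 * log10(5.04 / 0.0947)
DR = 20 * log10(53.22)
DR = 34.52 dB

34.52 dB


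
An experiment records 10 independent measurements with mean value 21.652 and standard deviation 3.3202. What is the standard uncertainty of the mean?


The standard uncertainty for Type A evaluation is u = s / sqrt(n).
u = 3.3202 / sqrt(10)
u = 3.3202 / 3.1623
u = 1.0499

1.0499


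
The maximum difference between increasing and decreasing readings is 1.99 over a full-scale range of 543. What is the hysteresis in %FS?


Hysteresis = (max difference / full scale) * 100%.
H = (1.99 / 543) * 100
H = 0.366 %FS

0.366 %FS


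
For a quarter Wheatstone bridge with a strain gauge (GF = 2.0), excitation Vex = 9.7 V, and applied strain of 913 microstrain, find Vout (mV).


Quarter bridge output: Vout = (GF * epsilon * Vex) / 4.
Vout = (2.0 * 913e-6 * 9.7) / 4
Vout = 0.0177122 / 4 V
Vout = 0.00442805 V = 4.428 mV

4.428 mV


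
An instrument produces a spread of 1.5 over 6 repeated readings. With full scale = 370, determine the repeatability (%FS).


Repeatability = (spread / full scale) * 100%.
R = (1.5 / 370) * 100
R = 0.405 %FS

0.405 %FS


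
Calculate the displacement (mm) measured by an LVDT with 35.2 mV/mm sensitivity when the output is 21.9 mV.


Displacement = Vout / sensitivity.
d = 21.9 / 35.2
d = 0.622 mm

0.622 mm


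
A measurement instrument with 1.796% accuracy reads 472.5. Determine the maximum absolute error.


Absolute error = (accuracy% / 100) * reading.
Error = (1.796 / 100) * 472.5
Error = 0.01796 * 472.5
Error = 8.4861

8.4861


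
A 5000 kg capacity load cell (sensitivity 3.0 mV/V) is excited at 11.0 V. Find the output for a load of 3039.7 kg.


Vout = rated_output * Vex * (load / capacity).
Vout = 3.0 * 11.0 * (3039.7 / 5000)
Vout = 3.0 * 11.0 * 0.60794
Vout = 20.062 mV

20.062 mV


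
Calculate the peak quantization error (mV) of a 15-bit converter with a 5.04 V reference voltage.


The maximum quantization error is +/- LSB/2.
LSB = Vref / 2^n = 5.04 / 32768 = 0.00015381 V
Max error = LSB / 2 = 0.00015381 / 2 = 7.69e-05 V
Max error = 0.0769 mV

0.0769 mV


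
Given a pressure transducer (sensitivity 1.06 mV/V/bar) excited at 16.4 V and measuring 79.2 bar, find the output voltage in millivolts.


Output = sensitivity * Vex * P.
Vout = 1.06 * 16.4 * 79.2
Vout = 17.384 * 79.2
Vout = 1376.81 mV

1376.81 mV


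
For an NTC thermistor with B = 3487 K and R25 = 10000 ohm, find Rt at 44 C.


NTC thermistor equation: Rt = R25 * exp(B * (1/T - 1/T25)).
T in Kelvin: 317.15 K, T25 = 298.15 K
1/T - 1/T25 = 1/317.15 - 1/298.15 = -0.00020093
B * (1/T - 1/T25) = 3487 * -0.00020093 = -0.7007
Rt = 10000 * exp(-0.7007) = 4962.6 ohm

4962.6 ohm


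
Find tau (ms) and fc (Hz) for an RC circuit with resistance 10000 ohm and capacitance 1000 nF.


Time constant: tau = R * C.
tau = 10000 * 1.00e-06 = 0.01 s
tau = 10.0 ms
Cutoff frequency: fc = 1 / (2*pi*R*C).
fc = 1 / (2*pi*0.01) = 15.92 Hz

tau = 10.0 ms, fc = 15.92 Hz


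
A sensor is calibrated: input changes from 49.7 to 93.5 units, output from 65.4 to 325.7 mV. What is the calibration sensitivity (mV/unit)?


Sensitivity = (y2 - y1) / (x2 - x1).
S = (325.7 - 65.4) / (93.5 - 49.7)
S = 260.3 / 43.8
S = 5.9429 mV/unit

5.9429 mV/unit


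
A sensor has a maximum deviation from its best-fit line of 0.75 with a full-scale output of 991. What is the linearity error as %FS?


Linearity error = (max deviation / full scale) * 100%.
Linearity = (0.75 / 991) * 100
Linearity = 0.076 %FS

0.076 %FS


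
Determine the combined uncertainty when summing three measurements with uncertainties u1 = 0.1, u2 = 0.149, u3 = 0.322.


For a sum of independent quantities, uc = sqrt(u1^2 + u2^2 + u3^2).
uc = sqrt(0.1^2 + 0.149^2 + 0.322^2)
uc = sqrt(0.01 + 0.022201 + 0.103684)
uc = 0.3686

0.3686


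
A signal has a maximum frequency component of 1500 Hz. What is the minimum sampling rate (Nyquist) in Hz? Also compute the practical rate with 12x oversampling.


By Nyquist theorem, fs_min = 2 * fmax.
fs_min = 2 * 1500 = 3000 Hz
Practical rate = 12 * fs_min = 12 * 3000 = 36000 Hz

fs_min = 3000 Hz, fs_practical = 36000 Hz


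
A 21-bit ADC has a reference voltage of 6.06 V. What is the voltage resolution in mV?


The resolution (LSB) of an ADC is Vref / 2^n.
LSB = 6.06 / 2^21
LSB = 6.06 / 2097152
LSB = 2.89e-06 V = 0.00288963 mV

0.00288963 mV


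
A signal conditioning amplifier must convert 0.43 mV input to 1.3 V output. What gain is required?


Gain = Vout / Vin (converting to same units).
G = 1.3 V / 0.43 mV
G = 1300.0 mV / 0.43 mV
G = 3023.26

3023.26


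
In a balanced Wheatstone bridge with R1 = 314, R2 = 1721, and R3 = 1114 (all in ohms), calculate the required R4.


At balance: R1*R4 = R2*R3, so R4 = R2*R3/R1.
R4 = 1721 * 1114 / 314
R4 = 1917194 / 314
R4 = 6105.71 ohm

6105.71 ohm


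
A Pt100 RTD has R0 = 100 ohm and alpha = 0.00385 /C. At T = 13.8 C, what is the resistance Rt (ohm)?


The RTD equation: Rt = R0 * (1 + alpha * T).
Rt = 100 * (1 + 0.00385 * 13.8)
Rt = 100 * (1 + 0.05313)
Rt = 100 * 1.05313
Rt = 105.313 ohm

105.313 ohm


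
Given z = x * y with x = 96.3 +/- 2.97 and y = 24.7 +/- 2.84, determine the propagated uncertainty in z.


For a product z = x*y, the relative uncertainty is:
uz/z = sqrt((ux/x)^2 + (uy/y)^2)
Relative uncertainties: ux/x = 2.97/96.3 = 0.030841
uy/y = 2.84/24.7 = 0.11498
z = 96.3 * 24.7 = 2378.6
uz = 2378.6 * sqrt(0.030841^2 + 0.11498^2) = 283.16

283.16


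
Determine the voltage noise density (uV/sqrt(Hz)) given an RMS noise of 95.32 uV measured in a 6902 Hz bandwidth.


Noise spectral density = Vrms / sqrt(BW).
NSD = 95.32 / sqrt(6902)
NSD = 95.32 / 83.0783
NSD = 1.1474 uV/sqrt(Hz)

1.1474 uV/sqrt(Hz)


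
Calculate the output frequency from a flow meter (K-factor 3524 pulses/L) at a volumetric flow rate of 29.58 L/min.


Frequency = K * Q / 60 (converting L/min to L/s).
f = 3524 * 29.58 / 60
f = 104239.92 / 60
f = 1737.33 Hz

1737.33 Hz


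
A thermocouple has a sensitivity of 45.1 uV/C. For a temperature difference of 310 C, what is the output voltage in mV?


The thermocouple output V = sensitivity * dT.
V = 45.1 uV/C * 310 C
V = 13981.0 uV
V = 13.981 mV

13.981 mV


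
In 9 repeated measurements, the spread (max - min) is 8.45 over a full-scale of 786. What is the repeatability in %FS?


Repeatability = (spread / full scale) * 100%.
R = (8.45 / 786) * 100
R = 1.075 %FS

1.075 %FS


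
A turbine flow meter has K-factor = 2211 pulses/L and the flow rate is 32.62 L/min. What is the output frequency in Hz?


Frequency = K * Q / 60 (converting L/min to L/s).
f = 2211 * 32.62 / 60
f = 72122.82 / 60
f = 1202.05 Hz

1202.05 Hz


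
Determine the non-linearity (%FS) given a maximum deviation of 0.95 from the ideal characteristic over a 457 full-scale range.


Linearity error = (max deviation / full scale) * 100%.
Linearity = (0.95 / 457) * 100
Linearity = 0.208 %FS

0.208 %FS


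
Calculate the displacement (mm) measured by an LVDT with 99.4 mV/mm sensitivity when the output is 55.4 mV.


Displacement = Vout / sensitivity.
d = 55.4 / 99.4
d = 0.557 mm

0.557 mm
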